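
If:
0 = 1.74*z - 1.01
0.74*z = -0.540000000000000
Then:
No Solution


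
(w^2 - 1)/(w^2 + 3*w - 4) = (w + 1)/(w + 4)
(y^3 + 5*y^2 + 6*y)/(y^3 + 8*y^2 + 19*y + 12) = y*(y + 2)/(y^2 + 5*y + 4)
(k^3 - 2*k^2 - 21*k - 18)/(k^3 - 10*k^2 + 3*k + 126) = (k + 1)/(k - 7)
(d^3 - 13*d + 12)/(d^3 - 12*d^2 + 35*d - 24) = (d + 4)/(d - 8)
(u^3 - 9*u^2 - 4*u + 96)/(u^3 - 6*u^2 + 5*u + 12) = (u^2 - 5*u - 24)/(u^2 - 2*u - 3)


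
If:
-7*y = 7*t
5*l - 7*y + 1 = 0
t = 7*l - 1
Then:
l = 1/9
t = -2/9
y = 2/9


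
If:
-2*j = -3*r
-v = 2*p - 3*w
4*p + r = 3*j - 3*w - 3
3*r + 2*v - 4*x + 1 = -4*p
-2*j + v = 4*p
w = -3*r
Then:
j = 9/41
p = -12/41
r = 6/41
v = -30/41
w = -18/41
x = -49/164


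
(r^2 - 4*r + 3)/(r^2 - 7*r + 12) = (r - 1)/(r - 4)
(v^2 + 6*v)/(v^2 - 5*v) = (v + 6)/(v - 5)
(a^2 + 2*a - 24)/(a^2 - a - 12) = (a + 6)/(a + 3)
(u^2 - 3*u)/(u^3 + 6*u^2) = (u - 3)/(u*(u + 6))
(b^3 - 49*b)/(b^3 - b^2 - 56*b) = (b - 7)/(b - 8)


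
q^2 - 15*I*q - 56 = (q - 8*I)*(q - 7*I)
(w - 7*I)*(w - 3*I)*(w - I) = w^3 - 11*I*w^2 - 31*w + 21*I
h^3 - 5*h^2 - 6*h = h*(h - 6)*(h + 1)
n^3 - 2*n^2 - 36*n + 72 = (n - 6)*(n - 2)*(n + 6)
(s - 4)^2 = s^2 - 8*s + 16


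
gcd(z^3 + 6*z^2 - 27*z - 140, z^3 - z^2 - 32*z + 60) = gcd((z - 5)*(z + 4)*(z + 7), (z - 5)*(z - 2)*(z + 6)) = z - 5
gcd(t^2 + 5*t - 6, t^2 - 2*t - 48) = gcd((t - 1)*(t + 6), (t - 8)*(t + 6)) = t + 6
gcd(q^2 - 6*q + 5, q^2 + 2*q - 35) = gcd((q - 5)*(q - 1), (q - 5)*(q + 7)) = q - 5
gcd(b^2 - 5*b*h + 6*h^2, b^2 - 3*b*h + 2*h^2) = b - 2*h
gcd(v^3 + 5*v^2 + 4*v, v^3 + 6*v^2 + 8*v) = v^2 + 4*v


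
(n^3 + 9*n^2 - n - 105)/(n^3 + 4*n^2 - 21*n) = (n + 5)/n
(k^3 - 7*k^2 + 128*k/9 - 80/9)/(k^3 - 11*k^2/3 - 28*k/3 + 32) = (9*k^2 - 27*k + 20)/(3*(3*k^2 + k - 24))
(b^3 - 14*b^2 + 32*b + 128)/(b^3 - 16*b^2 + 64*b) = (b + 2)/b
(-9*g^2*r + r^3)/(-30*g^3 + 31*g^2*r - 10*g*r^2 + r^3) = r*(3*g + r)/(10*g^2 - 7*g*r + r^2)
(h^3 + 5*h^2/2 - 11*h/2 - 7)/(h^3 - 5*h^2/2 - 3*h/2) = (-2*h^3 - 5*h^2 + 11*h + 14)/(h*(-2*h^2 + 5*h + 3))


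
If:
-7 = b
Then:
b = -7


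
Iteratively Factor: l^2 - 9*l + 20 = (l - 5)*(l - 4)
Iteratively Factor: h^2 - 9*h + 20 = (h - 5)*(h - 4)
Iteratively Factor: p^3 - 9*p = (p - 3)*(p^2 + 3*p) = p*(p - 3)*(p + 3)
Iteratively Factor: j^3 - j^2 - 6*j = (j + 2)*(j^2 - 3*j) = (j - 3)*(j + 2)*(j)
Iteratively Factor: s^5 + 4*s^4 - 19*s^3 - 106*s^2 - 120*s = (s - 5)*(s^4 + 9*s^3 + 26*s^2 + 24*s) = (s - 5)*(s + 3)*(s^3 + 6*s^2 + 8*s) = (s - 5)*(s + 3)*(s + 4)*(s^2 + 2*s) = (s - 5)*(s + 2)*(s + 3)*(s + 4)*(s)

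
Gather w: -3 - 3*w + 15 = 12 - 3*w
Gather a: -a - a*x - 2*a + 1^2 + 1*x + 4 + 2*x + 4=a*(-x - 3) + 3*x + 9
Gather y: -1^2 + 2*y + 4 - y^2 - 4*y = -y^2 - 2*y + 3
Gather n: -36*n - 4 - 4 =-36*n - 8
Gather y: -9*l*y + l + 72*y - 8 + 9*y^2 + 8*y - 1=l + 9*y^2 + y*(80 - 9*l) - 9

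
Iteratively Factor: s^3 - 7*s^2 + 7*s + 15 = (s + 1)*(s^2 - 8*s + 15) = (s - 3)*(s + 1)*(s - 5)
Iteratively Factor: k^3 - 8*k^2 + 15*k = (k)*(k^2 - 8*k + 15) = k*(k - 3)*(k - 5)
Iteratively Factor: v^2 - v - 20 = (v - 5)*(v + 4)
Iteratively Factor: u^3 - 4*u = (u + 2)*(u^2 - 2*u) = (u - 2)*(u + 2)*(u)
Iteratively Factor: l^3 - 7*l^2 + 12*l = (l)*(l^2 - 7*l + 12) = l*(l - 4)*(l - 3)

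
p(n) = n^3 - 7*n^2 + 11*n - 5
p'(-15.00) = 896.00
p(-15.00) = -5120.00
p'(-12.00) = 611.00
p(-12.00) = -2873.00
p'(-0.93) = 26.61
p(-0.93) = -22.09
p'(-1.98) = 50.48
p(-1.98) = -61.99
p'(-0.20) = 13.92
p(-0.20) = -7.49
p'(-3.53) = 97.80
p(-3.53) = -175.04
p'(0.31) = 6.95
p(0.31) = -2.23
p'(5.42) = 23.25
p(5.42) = 8.21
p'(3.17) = -3.23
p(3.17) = -8.62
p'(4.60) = 10.08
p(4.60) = -5.18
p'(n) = 3*n^2 - 14*n + 11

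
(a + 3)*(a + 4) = a^2 + 7*a + 12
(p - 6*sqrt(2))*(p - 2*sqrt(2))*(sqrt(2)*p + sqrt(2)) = sqrt(2)*p^3 - 16*p^2 + sqrt(2)*p^2 - 16*p + 24*sqrt(2)*p + 24*sqrt(2)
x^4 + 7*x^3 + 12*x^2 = x^2*(x + 3)*(x + 4)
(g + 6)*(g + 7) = g^2 + 13*g + 42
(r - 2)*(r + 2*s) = r^2 + 2*r*s - 2*r - 4*s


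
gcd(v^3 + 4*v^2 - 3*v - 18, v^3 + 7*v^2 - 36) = v^2 + v - 6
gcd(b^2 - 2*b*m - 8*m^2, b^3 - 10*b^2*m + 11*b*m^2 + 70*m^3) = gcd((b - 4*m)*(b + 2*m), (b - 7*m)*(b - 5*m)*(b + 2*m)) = b + 2*m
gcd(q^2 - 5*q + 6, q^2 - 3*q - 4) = 1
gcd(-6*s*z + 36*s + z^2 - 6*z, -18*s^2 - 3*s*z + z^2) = -6*s + z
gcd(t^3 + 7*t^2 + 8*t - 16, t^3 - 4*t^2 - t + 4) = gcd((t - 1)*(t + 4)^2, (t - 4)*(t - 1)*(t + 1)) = t - 1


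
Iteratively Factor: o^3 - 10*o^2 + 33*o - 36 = (o - 4)*(o^2 - 6*o + 9) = (o - 4)*(o - 3)*(o - 3)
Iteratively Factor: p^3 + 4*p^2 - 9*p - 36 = (p - 3)*(p^2 + 7*p + 12) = (p - 3)*(p + 3)*(p + 4)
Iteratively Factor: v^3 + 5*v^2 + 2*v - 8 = (v + 4)*(v^2 + v - 2) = (v + 2)*(v + 4)*(v - 1)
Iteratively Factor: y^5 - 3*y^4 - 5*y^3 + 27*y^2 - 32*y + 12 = (y - 2)*(y^4 - y^3 - 7*y^2 + 13*y - 6) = (y - 2)*(y - 1)*(y^3 - 7*y + 6) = (y - 2)*(y - 1)^2*(y^2 + y - 6) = (y - 2)^2*(y - 1)^2*(y + 3)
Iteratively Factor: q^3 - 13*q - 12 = (q + 1)*(q^2 - q - 12) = (q + 1)*(q + 3)*(q - 4)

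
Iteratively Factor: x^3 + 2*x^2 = (x + 2)*(x^2) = x*(x + 2)*(x)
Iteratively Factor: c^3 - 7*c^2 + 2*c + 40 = (c - 4)*(c^2 - 3*c - 10) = (c - 4)*(c + 2)*(c - 5)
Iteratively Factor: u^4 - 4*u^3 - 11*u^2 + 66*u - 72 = (u - 3)*(u^3 - u^2 - 14*u + 24) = (u - 3)^2*(u^2 + 2*u - 8) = (u - 3)^2*(u + 4)*(u - 2)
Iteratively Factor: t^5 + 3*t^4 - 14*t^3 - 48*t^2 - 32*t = (t + 2)*(t^4 + t^3 - 16*t^2 - 16*t) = (t + 1)*(t + 2)*(t^3 - 16*t) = t*(t + 1)*(t + 2)*(t^2 - 16) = t*(t + 1)*(t + 2)*(t + 4)*(t - 4)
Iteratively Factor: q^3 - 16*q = (q + 4)*(q^2 - 4*q) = (q - 4)*(q + 4)*(q)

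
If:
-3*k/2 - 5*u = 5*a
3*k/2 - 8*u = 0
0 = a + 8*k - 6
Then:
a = -234/601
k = 480/601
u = 90/601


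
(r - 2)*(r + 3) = r^2 + r - 6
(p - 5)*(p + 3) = p^2 - 2*p - 15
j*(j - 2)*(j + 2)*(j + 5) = j^4 + 5*j^3 - 4*j^2 - 20*j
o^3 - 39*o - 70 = (o - 7)*(o + 2)*(o + 5)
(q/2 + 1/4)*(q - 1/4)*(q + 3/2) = q^3/2 + 7*q^2/8 + q/8 - 3/32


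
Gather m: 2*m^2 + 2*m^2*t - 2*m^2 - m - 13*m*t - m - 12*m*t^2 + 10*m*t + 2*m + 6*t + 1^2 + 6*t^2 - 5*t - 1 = 2*m^2*t + m*(-12*t^2 - 3*t) + 6*t^2 + t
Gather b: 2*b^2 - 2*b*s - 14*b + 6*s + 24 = 2*b^2 + b*(-2*s - 14) + 6*s + 24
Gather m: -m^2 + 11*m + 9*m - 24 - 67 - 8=-m^2 + 20*m - 99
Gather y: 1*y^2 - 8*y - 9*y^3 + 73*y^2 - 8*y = -9*y^3 + 74*y^2 - 16*y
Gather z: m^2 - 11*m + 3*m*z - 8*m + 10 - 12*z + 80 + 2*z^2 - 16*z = m^2 - 19*m + 2*z^2 + z*(3*m - 28) + 90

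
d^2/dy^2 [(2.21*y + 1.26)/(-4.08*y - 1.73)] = -10.7508/(4.08*y + 1.73)^3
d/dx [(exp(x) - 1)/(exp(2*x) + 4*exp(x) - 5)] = -exp(x)/(exp(2*x) + 10*exp(x) + 25)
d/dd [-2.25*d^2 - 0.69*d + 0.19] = -4.5*d - 0.69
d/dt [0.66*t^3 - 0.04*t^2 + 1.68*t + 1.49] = 1.98*t^2 - 0.08*t + 1.68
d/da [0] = 0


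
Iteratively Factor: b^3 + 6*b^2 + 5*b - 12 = (b - 1)*(b^2 + 7*b + 12) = (b - 1)*(b + 4)*(b + 3)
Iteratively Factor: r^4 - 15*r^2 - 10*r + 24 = (r - 4)*(r^3 + 4*r^2 + r - 6) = (r - 4)*(r + 3)*(r^2 + r - 2) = (r - 4)*(r - 1)*(r + 3)*(r + 2)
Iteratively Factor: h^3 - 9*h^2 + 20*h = (h)*(h^2 - 9*h + 20) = h*(h - 4)*(h - 5)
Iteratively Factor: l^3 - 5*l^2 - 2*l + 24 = (l - 4)*(l^2 - l - 6) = (l - 4)*(l + 2)*(l - 3)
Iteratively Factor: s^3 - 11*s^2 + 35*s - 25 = (s - 5)*(s^2 - 6*s + 5) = (s - 5)^2*(s - 1)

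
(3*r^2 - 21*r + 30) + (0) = 3*r^2 - 21*r + 30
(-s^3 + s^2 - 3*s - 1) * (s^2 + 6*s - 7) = -s^5 - 5*s^4 + 10*s^3 - 26*s^2 + 15*s + 7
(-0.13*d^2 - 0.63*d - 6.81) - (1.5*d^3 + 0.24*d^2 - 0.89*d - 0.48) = -1.5*d^3 - 0.37*d^2 + 0.26*d - 6.33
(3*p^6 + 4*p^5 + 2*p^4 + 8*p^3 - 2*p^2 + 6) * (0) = 0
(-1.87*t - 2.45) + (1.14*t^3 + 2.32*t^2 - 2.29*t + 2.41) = 1.14*t^3 + 2.32*t^2 - 4.16*t - 0.04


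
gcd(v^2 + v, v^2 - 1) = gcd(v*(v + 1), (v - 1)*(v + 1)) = v + 1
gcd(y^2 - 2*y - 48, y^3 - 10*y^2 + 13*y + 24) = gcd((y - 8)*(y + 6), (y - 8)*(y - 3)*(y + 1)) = y - 8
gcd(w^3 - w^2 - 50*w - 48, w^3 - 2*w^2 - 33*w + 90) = w + 6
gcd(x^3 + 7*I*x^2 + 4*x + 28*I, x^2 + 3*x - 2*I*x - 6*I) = x - 2*I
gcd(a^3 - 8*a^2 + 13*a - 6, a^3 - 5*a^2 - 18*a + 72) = a - 6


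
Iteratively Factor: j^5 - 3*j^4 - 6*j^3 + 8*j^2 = (j - 4)*(j^4 + j^3 - 2*j^2) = j*(j - 4)*(j^3 + j^2 - 2*j) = j^2*(j - 4)*(j^2 + j - 2) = j^2*(j - 4)*(j - 1)*(j + 2)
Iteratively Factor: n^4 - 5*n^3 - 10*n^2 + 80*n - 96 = (n + 4)*(n^3 - 9*n^2 + 26*n - 24) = (n - 2)*(n + 4)*(n^2 - 7*n + 12) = (n - 3)*(n - 2)*(n + 4)*(n - 4)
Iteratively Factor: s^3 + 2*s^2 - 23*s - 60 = (s + 4)*(s^2 - 2*s - 15) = (s - 5)*(s + 4)*(s + 3)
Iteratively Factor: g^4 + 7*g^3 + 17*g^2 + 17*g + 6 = (g + 1)*(g^3 + 6*g^2 + 11*g + 6) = (g + 1)^2*(g^2 + 5*g + 6) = (g + 1)^2*(g + 2)*(g + 3)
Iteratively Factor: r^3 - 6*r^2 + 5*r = (r - 5)*(r^2 - r) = r*(r - 5)*(r - 1)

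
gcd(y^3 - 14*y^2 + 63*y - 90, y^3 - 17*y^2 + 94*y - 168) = y - 6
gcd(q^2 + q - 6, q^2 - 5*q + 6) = q - 2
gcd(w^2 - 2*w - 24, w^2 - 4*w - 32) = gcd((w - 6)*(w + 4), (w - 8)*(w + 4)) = w + 4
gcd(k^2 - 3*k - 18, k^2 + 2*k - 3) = k + 3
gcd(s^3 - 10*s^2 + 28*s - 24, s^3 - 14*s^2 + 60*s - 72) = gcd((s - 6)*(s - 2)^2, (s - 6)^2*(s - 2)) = s^2 - 8*s + 12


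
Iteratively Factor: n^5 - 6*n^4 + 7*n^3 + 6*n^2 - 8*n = (n + 1)*(n^4 - 7*n^3 + 14*n^2 - 8*n) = (n - 1)*(n + 1)*(n^3 - 6*n^2 + 8*n) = (n - 2)*(n - 1)*(n + 1)*(n^2 - 4*n) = (n - 4)*(n - 2)*(n - 1)*(n + 1)*(n)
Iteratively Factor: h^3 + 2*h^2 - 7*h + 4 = (h - 1)*(h^2 + 3*h - 4) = (h - 1)^2*(h + 4)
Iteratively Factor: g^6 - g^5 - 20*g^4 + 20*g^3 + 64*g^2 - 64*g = (g)*(g^5 - g^4 - 20*g^3 + 20*g^2 + 64*g - 64) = g*(g - 1)*(g^4 - 20*g^2 + 64) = g*(g - 4)*(g - 1)*(g^3 + 4*g^2 - 4*g - 16) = g*(g - 4)*(g - 1)*(g + 2)*(g^2 + 2*g - 8) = g*(g - 4)*(g - 2)*(g - 1)*(g + 2)*(g + 4)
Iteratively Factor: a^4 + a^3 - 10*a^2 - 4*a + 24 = (a - 2)*(a^3 + 3*a^2 - 4*a - 12) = (a - 2)*(a + 3)*(a^2 - 4) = (a - 2)*(a + 2)*(a + 3)*(a - 2)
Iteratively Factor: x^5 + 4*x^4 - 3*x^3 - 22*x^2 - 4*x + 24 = (x - 2)*(x^4 + 6*x^3 + 9*x^2 - 4*x - 12) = (x - 2)*(x + 2)*(x^3 + 4*x^2 + x - 6) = (x - 2)*(x + 2)^2*(x^2 + 2*x - 3) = (x - 2)*(x - 1)*(x + 2)^2*(x + 3)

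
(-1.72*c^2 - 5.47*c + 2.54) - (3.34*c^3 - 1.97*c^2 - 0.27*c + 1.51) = -3.34*c^3 + 0.25*c^2 - 5.2*c + 1.03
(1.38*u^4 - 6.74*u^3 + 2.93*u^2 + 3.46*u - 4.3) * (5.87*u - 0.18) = 8.1006*u^5 - 39.8122*u^4 + 18.4123*u^3 + 19.7828*u^2 - 25.8638*u + 0.774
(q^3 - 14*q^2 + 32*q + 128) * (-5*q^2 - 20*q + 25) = -5*q^5 + 50*q^4 + 145*q^3 - 1630*q^2 - 1760*q + 3200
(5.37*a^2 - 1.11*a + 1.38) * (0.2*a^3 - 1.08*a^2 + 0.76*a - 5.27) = 1.074*a^5 - 6.0216*a^4 + 5.556*a^3 - 30.6339*a^2 + 6.8985*a - 7.2726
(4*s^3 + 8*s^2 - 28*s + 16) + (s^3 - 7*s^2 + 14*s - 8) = 5*s^3 + s^2 - 14*s + 8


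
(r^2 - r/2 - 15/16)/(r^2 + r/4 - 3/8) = (4*r - 5)/(2*(2*r - 1))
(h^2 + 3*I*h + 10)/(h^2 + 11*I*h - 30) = (h - 2*I)/(h + 6*I)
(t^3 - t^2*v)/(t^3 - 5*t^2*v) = (t - v)/(t - 5*v)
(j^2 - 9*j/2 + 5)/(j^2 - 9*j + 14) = (j - 5/2)/(j - 7)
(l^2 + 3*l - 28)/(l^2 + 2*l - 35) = (l - 4)/(l - 5)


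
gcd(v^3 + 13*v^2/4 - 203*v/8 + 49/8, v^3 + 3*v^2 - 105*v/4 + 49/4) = v^2 + 7*v/2 - 49/2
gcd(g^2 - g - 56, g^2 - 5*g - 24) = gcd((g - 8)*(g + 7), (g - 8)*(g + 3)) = g - 8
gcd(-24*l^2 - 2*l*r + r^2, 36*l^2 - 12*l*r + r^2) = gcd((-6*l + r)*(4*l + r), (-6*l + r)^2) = -6*l + r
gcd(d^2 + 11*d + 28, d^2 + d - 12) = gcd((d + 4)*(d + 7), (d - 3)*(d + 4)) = d + 4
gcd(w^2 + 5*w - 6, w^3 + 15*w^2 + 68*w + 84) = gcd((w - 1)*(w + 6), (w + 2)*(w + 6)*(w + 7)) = w + 6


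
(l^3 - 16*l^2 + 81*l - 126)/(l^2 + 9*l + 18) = (l^3 - 16*l^2 + 81*l - 126)/(l^2 + 9*l + 18)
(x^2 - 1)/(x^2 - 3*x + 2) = (x + 1)/(x - 2)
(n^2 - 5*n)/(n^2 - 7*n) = (n - 5)/(n - 7)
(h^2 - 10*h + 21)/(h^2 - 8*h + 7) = (h - 3)/(h - 1)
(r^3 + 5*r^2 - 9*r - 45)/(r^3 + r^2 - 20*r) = (r^2 - 9)/(r*(r - 4))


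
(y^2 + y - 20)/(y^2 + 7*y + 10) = (y - 4)/(y + 2)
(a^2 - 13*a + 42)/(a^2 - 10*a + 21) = (a - 6)/(a - 3)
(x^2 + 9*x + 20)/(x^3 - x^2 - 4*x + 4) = (x^2 + 9*x + 20)/(x^3 - x^2 - 4*x + 4)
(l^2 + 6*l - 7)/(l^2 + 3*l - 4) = (l + 7)/(l + 4)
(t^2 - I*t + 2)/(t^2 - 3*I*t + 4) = (t - 2*I)/(t - 4*I)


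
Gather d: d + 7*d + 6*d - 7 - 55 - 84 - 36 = 14*d - 182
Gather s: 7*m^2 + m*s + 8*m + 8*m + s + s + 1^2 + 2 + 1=7*m^2 + 16*m + s*(m + 2) + 4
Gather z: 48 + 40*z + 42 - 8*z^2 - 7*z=-8*z^2 + 33*z + 90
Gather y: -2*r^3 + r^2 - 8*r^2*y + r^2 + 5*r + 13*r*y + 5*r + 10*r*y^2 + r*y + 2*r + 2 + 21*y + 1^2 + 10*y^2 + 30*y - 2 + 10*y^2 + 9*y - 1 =-2*r^3 + 2*r^2 + 12*r + y^2*(10*r + 20) + y*(-8*r^2 + 14*r + 60)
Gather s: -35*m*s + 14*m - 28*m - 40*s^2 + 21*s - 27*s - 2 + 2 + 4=-14*m - 40*s^2 + s*(-35*m - 6) + 4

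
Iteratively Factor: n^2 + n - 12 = (n - 3)*(n + 4)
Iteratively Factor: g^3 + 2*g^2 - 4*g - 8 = (g + 2)*(g^2 - 4) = (g - 2)*(g + 2)*(g + 2)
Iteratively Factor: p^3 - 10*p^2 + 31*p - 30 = (p - 2)*(p^2 - 8*p + 15) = (p - 5)*(p - 2)*(p - 3)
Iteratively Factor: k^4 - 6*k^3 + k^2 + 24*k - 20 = (k + 2)*(k^3 - 8*k^2 + 17*k - 10) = (k - 2)*(k + 2)*(k^2 - 6*k + 5) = (k - 2)*(k - 1)*(k + 2)*(k - 5)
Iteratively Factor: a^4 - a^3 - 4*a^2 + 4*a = (a - 2)*(a^3 + a^2 - 2*a) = (a - 2)*(a + 2)*(a^2 - a) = a*(a - 2)*(a + 2)*(a - 1)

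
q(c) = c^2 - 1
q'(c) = 2*c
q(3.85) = 13.82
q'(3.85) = 7.70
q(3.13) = 8.80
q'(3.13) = 6.26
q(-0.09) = -0.99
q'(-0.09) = -0.18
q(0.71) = -0.50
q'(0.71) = 1.42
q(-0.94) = -0.12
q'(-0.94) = -1.88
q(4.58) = 19.98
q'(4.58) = 9.16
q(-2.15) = 3.62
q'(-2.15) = -4.30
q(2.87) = 7.24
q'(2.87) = 5.74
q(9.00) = 80.00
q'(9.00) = 18.00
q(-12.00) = 143.00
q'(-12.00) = -24.00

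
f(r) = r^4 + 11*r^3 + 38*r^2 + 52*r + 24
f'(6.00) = 2560.00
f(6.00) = 5376.00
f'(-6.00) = -80.00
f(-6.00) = 0.00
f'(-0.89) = 7.68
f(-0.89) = 0.69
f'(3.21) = 768.30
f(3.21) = 1052.49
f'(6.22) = 2764.00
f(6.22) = 5961.45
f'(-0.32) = 30.93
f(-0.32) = 10.90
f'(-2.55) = 6.46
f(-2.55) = -1.62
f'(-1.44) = -0.96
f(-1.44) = -0.63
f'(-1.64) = -1.53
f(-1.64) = -0.36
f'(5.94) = 2506.14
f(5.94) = 5224.02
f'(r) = 4*r^3 + 33*r^2 + 76*r + 52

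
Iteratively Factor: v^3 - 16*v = (v - 4)*(v^2 + 4*v) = v*(v - 4)*(v + 4)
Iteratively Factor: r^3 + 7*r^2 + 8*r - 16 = (r + 4)*(r^2 + 3*r - 4) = (r - 1)*(r + 4)*(r + 4)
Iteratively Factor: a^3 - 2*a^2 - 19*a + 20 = (a - 5)*(a^2 + 3*a - 4) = (a - 5)*(a - 1)*(a + 4)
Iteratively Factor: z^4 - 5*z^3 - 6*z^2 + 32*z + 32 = (z - 4)*(z^3 - z^2 - 10*z - 8) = (z - 4)^2*(z^2 + 3*z + 2) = (z - 4)^2*(z + 2)*(z + 1)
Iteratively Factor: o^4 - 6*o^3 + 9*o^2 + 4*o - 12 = (o - 2)*(o^3 - 4*o^2 + o + 6) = (o - 3)*(o - 2)*(o^2 - o - 2) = (o - 3)*(o - 2)^2*(o + 1)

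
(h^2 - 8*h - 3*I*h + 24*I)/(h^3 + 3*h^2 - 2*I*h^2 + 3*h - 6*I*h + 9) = (h - 8)/(h^2 + h*(3 + I) + 3*I)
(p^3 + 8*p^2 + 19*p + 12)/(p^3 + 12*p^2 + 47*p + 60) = (p + 1)/(p + 5)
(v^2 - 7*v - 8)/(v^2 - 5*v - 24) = (v + 1)/(v + 3)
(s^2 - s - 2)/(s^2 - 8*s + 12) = (s + 1)/(s - 6)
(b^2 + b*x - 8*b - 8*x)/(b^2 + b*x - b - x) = (b - 8)/(b - 1)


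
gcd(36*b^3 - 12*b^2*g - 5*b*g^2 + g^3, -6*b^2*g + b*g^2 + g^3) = 6*b^2 - b*g - g^2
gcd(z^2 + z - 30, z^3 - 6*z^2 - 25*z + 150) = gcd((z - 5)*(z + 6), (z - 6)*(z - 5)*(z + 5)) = z - 5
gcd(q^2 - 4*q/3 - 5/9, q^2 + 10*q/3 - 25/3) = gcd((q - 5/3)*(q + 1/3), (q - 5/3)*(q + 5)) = q - 5/3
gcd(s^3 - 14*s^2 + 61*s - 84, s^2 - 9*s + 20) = s - 4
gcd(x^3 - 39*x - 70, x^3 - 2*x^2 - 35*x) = x^2 - 2*x - 35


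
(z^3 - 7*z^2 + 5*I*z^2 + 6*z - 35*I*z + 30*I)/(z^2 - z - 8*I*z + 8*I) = (z^2 + z*(-6 + 5*I) - 30*I)/(z - 8*I)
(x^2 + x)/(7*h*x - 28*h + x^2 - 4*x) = x*(x + 1)/(7*h*x - 28*h + x^2 - 4*x)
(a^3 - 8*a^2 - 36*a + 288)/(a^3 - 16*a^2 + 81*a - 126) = (a^2 - 2*a - 48)/(a^2 - 10*a + 21)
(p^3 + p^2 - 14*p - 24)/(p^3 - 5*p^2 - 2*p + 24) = (p + 3)/(p - 3)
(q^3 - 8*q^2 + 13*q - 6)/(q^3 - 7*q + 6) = (q^2 - 7*q + 6)/(q^2 + q - 6)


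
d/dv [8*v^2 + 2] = 16*v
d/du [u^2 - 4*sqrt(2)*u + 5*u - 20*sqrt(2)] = 2*u - 4*sqrt(2) + 5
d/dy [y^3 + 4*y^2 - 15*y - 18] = 3*y^2 + 8*y - 15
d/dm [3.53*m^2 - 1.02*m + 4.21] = 7.06*m - 1.02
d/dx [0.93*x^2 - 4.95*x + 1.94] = 1.86*x - 4.95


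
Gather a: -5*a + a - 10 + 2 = -4*a - 8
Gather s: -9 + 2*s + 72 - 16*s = 63 - 14*s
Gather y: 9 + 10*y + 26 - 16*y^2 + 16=-16*y^2 + 10*y + 51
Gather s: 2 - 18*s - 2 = -18*s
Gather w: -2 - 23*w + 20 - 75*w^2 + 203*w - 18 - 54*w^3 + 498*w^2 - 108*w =-54*w^3 + 423*w^2 + 72*w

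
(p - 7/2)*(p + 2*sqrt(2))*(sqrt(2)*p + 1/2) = sqrt(2)*p^3 - 7*sqrt(2)*p^2/2 + 9*p^2/2 - 63*p/4 + sqrt(2)*p - 7*sqrt(2)/2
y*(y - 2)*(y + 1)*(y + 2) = y^4 + y^3 - 4*y^2 - 4*y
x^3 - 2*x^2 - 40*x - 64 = (x - 8)*(x + 2)*(x + 4)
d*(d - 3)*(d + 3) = d^3 - 9*d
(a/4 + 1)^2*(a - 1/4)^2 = a^4/16 + 15*a^3/32 + 193*a^2/256 - 15*a/32 + 1/16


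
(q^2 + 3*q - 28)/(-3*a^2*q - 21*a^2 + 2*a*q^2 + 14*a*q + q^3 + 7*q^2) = (q - 4)/(-3*a^2 + 2*a*q + q^2)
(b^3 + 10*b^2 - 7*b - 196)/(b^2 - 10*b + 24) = (b^2 + 14*b + 49)/(b - 6)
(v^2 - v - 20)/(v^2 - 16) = (v - 5)/(v - 4)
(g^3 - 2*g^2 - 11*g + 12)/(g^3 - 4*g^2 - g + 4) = (g + 3)/(g + 1)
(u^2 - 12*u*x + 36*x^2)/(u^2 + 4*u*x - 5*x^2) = (u^2 - 12*u*x + 36*x^2)/(u^2 + 4*u*x - 5*x^2)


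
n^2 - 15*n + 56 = (n - 8)*(n - 7)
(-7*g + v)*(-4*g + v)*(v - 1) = 28*g^2*v - 28*g^2 - 11*g*v^2 + 11*g*v + v^3 - v^2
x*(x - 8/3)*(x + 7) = x^3 + 13*x^2/3 - 56*x/3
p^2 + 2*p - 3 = (p - 1)*(p + 3)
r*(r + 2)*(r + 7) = r^3 + 9*r^2 + 14*r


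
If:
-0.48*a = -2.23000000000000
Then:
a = 4.65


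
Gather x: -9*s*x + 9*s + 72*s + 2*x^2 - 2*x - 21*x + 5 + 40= 81*s + 2*x^2 + x*(-9*s - 23) + 45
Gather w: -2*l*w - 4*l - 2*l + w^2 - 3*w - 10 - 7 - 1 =-6*l + w^2 + w*(-2*l - 3) - 18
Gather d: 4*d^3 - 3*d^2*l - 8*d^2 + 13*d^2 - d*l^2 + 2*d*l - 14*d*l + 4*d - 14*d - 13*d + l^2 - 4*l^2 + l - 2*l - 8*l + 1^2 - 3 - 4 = 4*d^3 + d^2*(5 - 3*l) + d*(-l^2 - 12*l - 23) - 3*l^2 - 9*l - 6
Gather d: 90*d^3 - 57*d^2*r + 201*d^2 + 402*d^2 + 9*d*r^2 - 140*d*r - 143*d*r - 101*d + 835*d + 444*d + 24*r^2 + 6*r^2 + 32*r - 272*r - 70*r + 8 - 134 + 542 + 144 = 90*d^3 + d^2*(603 - 57*r) + d*(9*r^2 - 283*r + 1178) + 30*r^2 - 310*r + 560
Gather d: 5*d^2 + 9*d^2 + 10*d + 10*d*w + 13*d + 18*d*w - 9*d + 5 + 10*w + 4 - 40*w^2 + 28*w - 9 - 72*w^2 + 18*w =14*d^2 + d*(28*w + 14) - 112*w^2 + 56*w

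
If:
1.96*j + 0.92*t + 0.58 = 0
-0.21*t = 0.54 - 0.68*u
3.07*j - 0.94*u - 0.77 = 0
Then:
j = 0.36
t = -1.40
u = 0.36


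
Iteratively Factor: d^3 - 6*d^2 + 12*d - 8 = (d - 2)*(d^2 - 4*d + 4) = (d - 2)^2*(d - 2)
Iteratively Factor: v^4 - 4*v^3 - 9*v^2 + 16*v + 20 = (v + 2)*(v^3 - 6*v^2 + 3*v + 10) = (v - 5)*(v + 2)*(v^2 - v - 2) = (v - 5)*(v - 2)*(v + 2)*(v + 1)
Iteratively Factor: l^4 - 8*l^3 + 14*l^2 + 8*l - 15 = (l - 5)*(l^3 - 3*l^2 - l + 3) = (l - 5)*(l - 1)*(l^2 - 2*l - 3) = (l - 5)*(l - 3)*(l - 1)*(l + 1)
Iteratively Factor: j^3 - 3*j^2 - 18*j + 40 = (j - 5)*(j^2 + 2*j - 8) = (j - 5)*(j + 4)*(j - 2)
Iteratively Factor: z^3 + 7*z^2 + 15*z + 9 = (z + 1)*(z^2 + 6*z + 9) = (z + 1)*(z + 3)*(z + 3)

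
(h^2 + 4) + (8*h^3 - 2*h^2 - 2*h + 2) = 8*h^3 - h^2 - 2*h + 6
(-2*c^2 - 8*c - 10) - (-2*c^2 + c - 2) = -9*c - 8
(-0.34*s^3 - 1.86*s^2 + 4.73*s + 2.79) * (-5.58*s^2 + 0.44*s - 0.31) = 1.8972*s^5 + 10.2292*s^4 - 27.1064*s^3 - 12.9104*s^2 - 0.2387*s - 0.8649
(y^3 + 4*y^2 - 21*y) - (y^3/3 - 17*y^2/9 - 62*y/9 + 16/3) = 2*y^3/3 + 53*y^2/9 - 127*y/9 - 16/3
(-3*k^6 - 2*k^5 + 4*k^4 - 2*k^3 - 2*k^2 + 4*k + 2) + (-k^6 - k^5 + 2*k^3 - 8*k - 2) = -4*k^6 - 3*k^5 + 4*k^4 - 2*k^2 - 4*k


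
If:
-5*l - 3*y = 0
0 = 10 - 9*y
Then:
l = -2/3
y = 10/9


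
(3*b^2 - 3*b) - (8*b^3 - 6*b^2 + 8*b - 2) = -8*b^3 + 9*b^2 - 11*b + 2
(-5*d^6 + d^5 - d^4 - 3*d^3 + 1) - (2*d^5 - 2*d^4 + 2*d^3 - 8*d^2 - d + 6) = -5*d^6 - d^5 + d^4 - 5*d^3 + 8*d^2 + d - 5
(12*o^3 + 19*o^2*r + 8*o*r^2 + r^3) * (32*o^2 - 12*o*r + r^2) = 384*o^5 + 464*o^4*r + 40*o^3*r^2 - 45*o^2*r^3 - 4*o*r^4 + r^5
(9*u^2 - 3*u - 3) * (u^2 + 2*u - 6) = 9*u^4 + 15*u^3 - 63*u^2 + 12*u + 18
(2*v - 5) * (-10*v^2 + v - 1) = -20*v^3 + 52*v^2 - 7*v + 5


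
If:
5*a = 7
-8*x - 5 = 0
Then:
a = 7/5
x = -5/8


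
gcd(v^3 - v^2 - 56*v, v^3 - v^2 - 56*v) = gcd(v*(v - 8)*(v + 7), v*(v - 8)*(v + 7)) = v^3 - v^2 - 56*v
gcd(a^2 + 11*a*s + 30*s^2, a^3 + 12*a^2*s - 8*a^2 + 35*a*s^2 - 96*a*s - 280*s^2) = a + 5*s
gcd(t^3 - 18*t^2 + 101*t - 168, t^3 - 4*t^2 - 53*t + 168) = t^2 - 11*t + 24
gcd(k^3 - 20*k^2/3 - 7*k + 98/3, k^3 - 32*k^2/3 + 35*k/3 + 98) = k^2 - 14*k/3 - 49/3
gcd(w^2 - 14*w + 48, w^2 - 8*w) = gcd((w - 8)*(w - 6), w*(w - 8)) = w - 8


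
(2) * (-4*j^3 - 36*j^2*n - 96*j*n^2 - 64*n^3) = -8*j^3 - 72*j^2*n - 192*j*n^2 - 128*n^3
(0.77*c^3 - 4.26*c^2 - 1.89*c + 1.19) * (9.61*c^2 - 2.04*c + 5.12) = 7.3997*c^5 - 42.5094*c^4 - 5.5301*c^3 - 6.5197*c^2 - 12.1044*c + 6.0928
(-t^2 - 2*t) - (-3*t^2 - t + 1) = 2*t^2 - t - 1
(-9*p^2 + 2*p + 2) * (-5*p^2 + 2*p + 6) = 45*p^4 - 28*p^3 - 60*p^2 + 16*p + 12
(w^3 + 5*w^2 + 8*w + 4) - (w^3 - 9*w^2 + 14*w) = 14*w^2 - 6*w + 4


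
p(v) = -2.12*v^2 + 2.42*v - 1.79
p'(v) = 2.42 - 4.24*v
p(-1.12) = -7.16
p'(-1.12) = 7.17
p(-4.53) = -56.26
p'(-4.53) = 21.63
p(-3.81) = -41.78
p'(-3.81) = 18.57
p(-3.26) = -32.21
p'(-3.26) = 16.24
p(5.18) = -46.14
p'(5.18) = -19.54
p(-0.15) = -2.20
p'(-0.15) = 3.06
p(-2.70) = -23.78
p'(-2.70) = 13.87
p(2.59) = -9.74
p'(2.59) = -8.56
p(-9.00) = -195.29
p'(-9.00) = 40.58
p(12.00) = -278.03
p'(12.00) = -48.46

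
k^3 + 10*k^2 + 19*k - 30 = (k - 1)*(k + 5)*(k + 6)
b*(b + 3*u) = b^2 + 3*b*u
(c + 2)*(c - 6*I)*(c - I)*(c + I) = c^4 + 2*c^3 - 6*I*c^3 + c^2 - 12*I*c^2 + 2*c - 6*I*c - 12*I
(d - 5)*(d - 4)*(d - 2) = d^3 - 11*d^2 + 38*d - 40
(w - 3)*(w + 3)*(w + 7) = w^3 + 7*w^2 - 9*w - 63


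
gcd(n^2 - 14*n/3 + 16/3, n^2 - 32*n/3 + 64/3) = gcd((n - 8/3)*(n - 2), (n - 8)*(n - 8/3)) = n - 8/3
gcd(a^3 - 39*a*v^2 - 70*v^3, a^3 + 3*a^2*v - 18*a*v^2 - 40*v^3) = a^2 + 7*a*v + 10*v^2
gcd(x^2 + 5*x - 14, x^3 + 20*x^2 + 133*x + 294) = x + 7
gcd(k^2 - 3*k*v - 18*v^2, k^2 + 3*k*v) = k + 3*v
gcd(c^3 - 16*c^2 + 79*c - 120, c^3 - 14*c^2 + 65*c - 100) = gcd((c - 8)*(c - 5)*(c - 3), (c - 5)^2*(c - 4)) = c - 5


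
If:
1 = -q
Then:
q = -1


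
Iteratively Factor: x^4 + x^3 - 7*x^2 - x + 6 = (x + 1)*(x^3 - 7*x + 6) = (x - 2)*(x + 1)*(x^2 + 2*x - 3) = (x - 2)*(x + 1)*(x + 3)*(x - 1)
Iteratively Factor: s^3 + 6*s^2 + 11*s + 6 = (s + 2)*(s^2 + 4*s + 3) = (s + 1)*(s + 2)*(s + 3)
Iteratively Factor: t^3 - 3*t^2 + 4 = (t + 1)*(t^2 - 4*t + 4) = (t - 2)*(t + 1)*(t - 2)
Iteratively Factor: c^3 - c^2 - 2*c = (c - 2)*(c^2 + c) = c*(c - 2)*(c + 1)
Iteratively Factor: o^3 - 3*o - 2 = (o - 2)*(o^2 + 2*o + 1) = (o - 2)*(o + 1)*(o + 1)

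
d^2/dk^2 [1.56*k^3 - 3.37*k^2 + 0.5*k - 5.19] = 9.36*k - 6.74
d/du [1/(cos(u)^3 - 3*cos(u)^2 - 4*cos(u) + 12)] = (3*cos(u)^2 - 6*cos(u) - 4)*sin(u)/(cos(u)^3 - 3*cos(u)^2 - 4*cos(u) + 12)^2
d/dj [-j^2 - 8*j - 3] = -2*j - 8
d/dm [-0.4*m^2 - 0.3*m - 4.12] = -0.8*m - 0.3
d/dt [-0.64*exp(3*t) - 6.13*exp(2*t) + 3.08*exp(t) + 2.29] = (-1.92*exp(2*t) - 12.26*exp(t) + 3.08)*exp(t)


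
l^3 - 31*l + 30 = (l - 5)*(l - 1)*(l + 6)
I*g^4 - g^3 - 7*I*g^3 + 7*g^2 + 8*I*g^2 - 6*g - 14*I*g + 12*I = (g - 6)*(g - I)*(g + 2*I)*(I*g - I)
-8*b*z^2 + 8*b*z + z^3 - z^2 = z*(-8*b + z)*(z - 1)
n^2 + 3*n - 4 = (n - 1)*(n + 4)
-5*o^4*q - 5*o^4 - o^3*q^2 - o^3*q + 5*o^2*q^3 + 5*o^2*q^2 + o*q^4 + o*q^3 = (-o + q)*(o + q)*(5*o + q)*(o*q + o)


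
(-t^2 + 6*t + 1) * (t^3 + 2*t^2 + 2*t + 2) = -t^5 + 4*t^4 + 11*t^3 + 12*t^2 + 14*t + 2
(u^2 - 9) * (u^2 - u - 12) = u^4 - u^3 - 21*u^2 + 9*u + 108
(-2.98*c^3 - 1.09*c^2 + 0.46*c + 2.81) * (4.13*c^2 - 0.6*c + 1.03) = -12.3074*c^5 - 2.7137*c^4 - 0.5156*c^3 + 10.2066*c^2 - 1.2122*c + 2.8943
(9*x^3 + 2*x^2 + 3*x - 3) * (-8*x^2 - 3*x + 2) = -72*x^5 - 43*x^4 - 12*x^3 + 19*x^2 + 15*x - 6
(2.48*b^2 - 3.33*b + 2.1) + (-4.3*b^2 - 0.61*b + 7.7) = -1.82*b^2 - 3.94*b + 9.8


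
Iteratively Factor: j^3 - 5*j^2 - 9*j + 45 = (j + 3)*(j^2 - 8*j + 15) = (j - 3)*(j + 3)*(j - 5)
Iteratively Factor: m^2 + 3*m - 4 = (m + 4)*(m - 1)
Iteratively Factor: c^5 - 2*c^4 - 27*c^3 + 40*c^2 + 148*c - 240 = (c + 3)*(c^4 - 5*c^3 - 12*c^2 + 76*c - 80) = (c - 2)*(c + 3)*(c^3 - 3*c^2 - 18*c + 40) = (c - 5)*(c - 2)*(c + 3)*(c^2 + 2*c - 8) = (c - 5)*(c - 2)^2*(c + 3)*(c + 4)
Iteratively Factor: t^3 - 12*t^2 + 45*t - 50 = (t - 2)*(t^2 - 10*t + 25) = (t - 5)*(t - 2)*(t - 5)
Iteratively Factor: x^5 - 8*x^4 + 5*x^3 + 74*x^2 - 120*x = (x - 2)*(x^4 - 6*x^3 - 7*x^2 + 60*x) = x*(x - 2)*(x^3 - 6*x^2 - 7*x + 60) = x*(x - 2)*(x + 3)*(x^2 - 9*x + 20) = x*(x - 4)*(x - 2)*(x + 3)*(x - 5)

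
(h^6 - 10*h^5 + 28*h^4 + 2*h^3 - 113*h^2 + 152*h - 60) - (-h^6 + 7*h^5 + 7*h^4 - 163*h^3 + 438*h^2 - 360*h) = 2*h^6 - 17*h^5 + 21*h^4 + 165*h^3 - 551*h^2 + 512*h - 60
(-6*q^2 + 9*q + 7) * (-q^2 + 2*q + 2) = 6*q^4 - 21*q^3 - q^2 + 32*q + 14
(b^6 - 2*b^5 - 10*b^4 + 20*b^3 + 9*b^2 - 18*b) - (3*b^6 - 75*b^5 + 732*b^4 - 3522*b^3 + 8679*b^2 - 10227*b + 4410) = -2*b^6 + 73*b^5 - 742*b^4 + 3542*b^3 - 8670*b^2 + 10209*b - 4410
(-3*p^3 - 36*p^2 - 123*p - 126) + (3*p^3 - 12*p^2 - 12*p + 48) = -48*p^2 - 135*p - 78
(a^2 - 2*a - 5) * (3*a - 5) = 3*a^3 - 11*a^2 - 5*a + 25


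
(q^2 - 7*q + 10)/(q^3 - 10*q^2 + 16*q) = (q - 5)/(q*(q - 8))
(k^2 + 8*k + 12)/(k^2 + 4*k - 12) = (k + 2)/(k - 2)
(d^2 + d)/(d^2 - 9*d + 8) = d*(d + 1)/(d^2 - 9*d + 8)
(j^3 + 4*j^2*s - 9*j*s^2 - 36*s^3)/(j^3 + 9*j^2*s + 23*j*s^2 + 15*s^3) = (j^2 + j*s - 12*s^2)/(j^2 + 6*j*s + 5*s^2)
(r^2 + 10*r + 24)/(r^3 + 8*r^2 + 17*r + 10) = (r^2 + 10*r + 24)/(r^3 + 8*r^2 + 17*r + 10)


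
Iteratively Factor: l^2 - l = (l - 1)*(l)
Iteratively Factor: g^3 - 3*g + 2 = (g + 2)*(g^2 - 2*g + 1) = (g - 1)*(g + 2)*(g - 1)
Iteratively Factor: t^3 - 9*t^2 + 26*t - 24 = (t - 4)*(t^2 - 5*t + 6) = (t - 4)*(t - 3)*(t - 2)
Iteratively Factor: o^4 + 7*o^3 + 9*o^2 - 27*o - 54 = (o - 2)*(o^3 + 9*o^2 + 27*o + 27) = (o - 2)*(o + 3)*(o^2 + 6*o + 9) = (o - 2)*(o + 3)^2*(o + 3)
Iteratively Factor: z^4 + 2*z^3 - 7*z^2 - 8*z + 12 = (z - 2)*(z^3 + 4*z^2 + z - 6) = (z - 2)*(z + 2)*(z^2 + 2*z - 3) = (z - 2)*(z + 2)*(z + 3)*(z - 1)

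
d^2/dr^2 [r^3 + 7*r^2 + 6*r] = 6*r + 14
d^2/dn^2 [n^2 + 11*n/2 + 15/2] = 2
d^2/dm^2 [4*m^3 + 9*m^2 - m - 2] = 24*m + 18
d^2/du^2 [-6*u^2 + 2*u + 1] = -12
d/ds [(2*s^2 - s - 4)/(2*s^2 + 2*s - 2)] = (3*s^2 + 4*s + 5)/(2*(s^4 + 2*s^3 - s^2 - 2*s + 1))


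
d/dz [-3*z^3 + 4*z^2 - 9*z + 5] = -9*z^2 + 8*z - 9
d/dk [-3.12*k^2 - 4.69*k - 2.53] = -6.24*k - 4.69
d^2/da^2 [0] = 0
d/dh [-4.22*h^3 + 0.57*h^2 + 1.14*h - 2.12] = -12.66*h^2 + 1.14*h + 1.14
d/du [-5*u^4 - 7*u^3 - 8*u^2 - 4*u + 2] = -20*u^3 - 21*u^2 - 16*u - 4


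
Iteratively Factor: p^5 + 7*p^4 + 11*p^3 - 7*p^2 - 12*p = (p + 1)*(p^4 + 6*p^3 + 5*p^2 - 12*p) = (p + 1)*(p + 3)*(p^3 + 3*p^2 - 4*p) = p*(p + 1)*(p + 3)*(p^2 + 3*p - 4) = p*(p - 1)*(p + 1)*(p + 3)*(p + 4)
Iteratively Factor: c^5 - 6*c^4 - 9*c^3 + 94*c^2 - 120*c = (c)*(c^4 - 6*c^3 - 9*c^2 + 94*c - 120) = c*(c - 3)*(c^3 - 3*c^2 - 18*c + 40) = c*(c - 3)*(c + 4)*(c^2 - 7*c + 10) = c*(c - 5)*(c - 3)*(c + 4)*(c - 2)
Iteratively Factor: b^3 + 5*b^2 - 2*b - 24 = (b + 3)*(b^2 + 2*b - 8) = (b + 3)*(b + 4)*(b - 2)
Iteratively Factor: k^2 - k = (k)*(k - 1)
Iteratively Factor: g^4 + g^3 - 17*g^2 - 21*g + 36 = (g + 3)*(g^3 - 2*g^2 - 11*g + 12) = (g + 3)^2*(g^2 - 5*g + 4) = (g - 4)*(g + 3)^2*(g - 1)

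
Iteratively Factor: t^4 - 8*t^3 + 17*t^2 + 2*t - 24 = (t + 1)*(t^3 - 9*t^2 + 26*t - 24) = (t - 4)*(t + 1)*(t^2 - 5*t + 6) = (t - 4)*(t - 3)*(t + 1)*(t - 2)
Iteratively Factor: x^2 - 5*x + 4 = (x - 1)*(x - 4)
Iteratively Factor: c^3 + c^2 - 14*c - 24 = (c - 4)*(c^2 + 5*c + 6) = (c - 4)*(c + 3)*(c + 2)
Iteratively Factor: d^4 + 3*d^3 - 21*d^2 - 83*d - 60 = (d + 1)*(d^3 + 2*d^2 - 23*d - 60) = (d - 5)*(d + 1)*(d^2 + 7*d + 12) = (d - 5)*(d + 1)*(d + 4)*(d + 3)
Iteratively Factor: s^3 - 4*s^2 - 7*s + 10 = (s + 2)*(s^2 - 6*s + 5) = (s - 1)*(s + 2)*(s - 5)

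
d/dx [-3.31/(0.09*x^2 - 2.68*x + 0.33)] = (0.5958*x - 8.8708)/(0.09*x^2 - 2.68*x + 0.33)^2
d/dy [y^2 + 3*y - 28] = 2*y + 3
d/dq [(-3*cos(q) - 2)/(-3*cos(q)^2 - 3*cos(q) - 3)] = (-3*sin(q)^2 + 4*cos(q) + 2)*sin(q)/(3*(cos(q)^2 + cos(q) + 1)^2)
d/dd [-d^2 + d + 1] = 1 - 2*d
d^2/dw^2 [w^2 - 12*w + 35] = 2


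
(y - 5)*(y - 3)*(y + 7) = y^3 - y^2 - 41*y + 105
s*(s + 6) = s^2 + 6*s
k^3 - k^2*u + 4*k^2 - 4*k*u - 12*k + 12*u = (k - 2)*(k + 6)*(k - u)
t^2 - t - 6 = (t - 3)*(t + 2)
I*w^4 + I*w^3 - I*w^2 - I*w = w*(w - 1)*(w + 1)*(I*w + I)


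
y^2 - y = y*(y - 1)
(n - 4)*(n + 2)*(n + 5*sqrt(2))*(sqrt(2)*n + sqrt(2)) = sqrt(2)*n^4 - sqrt(2)*n^3 + 10*n^3 - 10*sqrt(2)*n^2 - 10*n^2 - 100*n - 8*sqrt(2)*n - 80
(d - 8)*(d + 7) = d^2 - d - 56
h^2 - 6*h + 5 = (h - 5)*(h - 1)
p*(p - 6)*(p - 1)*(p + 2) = p^4 - 5*p^3 - 8*p^2 + 12*p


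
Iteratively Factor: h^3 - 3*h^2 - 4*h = (h)*(h^2 - 3*h - 4) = h*(h + 1)*(h - 4)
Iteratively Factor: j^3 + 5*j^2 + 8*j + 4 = (j + 2)*(j^2 + 3*j + 2) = (j + 1)*(j + 2)*(j + 2)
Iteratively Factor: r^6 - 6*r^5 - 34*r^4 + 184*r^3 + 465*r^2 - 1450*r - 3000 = (r - 5)*(r^5 - r^4 - 39*r^3 - 11*r^2 + 410*r + 600) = (r - 5)*(r + 2)*(r^4 - 3*r^3 - 33*r^2 + 55*r + 300) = (r - 5)^2*(r + 2)*(r^3 + 2*r^2 - 23*r - 60) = (r - 5)^3*(r + 2)*(r^2 + 7*r + 12) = (r - 5)^3*(r + 2)*(r + 4)*(r + 3)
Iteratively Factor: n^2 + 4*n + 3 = (n + 1)*(n + 3)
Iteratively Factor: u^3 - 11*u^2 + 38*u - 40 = (u - 2)*(u^2 - 9*u + 20) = (u - 5)*(u - 2)*(u - 4)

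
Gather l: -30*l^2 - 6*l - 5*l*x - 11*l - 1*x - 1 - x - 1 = -30*l^2 + l*(-5*x - 17) - 2*x - 2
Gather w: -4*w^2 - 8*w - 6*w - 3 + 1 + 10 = -4*w^2 - 14*w + 8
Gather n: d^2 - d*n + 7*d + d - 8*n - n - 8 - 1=d^2 + 8*d + n*(-d - 9) - 9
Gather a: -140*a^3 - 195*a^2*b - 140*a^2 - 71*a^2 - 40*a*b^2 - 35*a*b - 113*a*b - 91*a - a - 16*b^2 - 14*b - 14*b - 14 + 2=-140*a^3 + a^2*(-195*b - 211) + a*(-40*b^2 - 148*b - 92) - 16*b^2 - 28*b - 12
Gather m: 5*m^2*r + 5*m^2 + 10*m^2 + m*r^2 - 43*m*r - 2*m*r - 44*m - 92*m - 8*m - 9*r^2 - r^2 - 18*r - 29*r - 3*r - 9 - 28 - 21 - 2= m^2*(5*r + 15) + m*(r^2 - 45*r - 144) - 10*r^2 - 50*r - 60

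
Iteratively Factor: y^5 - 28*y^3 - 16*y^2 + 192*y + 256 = (y - 4)*(y^4 + 4*y^3 - 12*y^2 - 64*y - 64) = (y - 4)*(y + 2)*(y^3 + 2*y^2 - 16*y - 32) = (y - 4)*(y + 2)^2*(y^2 - 16) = (y - 4)*(y + 2)^2*(y + 4)*(y - 4)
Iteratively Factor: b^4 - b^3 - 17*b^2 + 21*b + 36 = (b - 3)*(b^3 + 2*b^2 - 11*b - 12) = (b - 3)^2*(b^2 + 5*b + 4) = (b - 3)^2*(b + 4)*(b + 1)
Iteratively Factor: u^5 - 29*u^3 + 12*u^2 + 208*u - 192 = (u - 4)*(u^4 + 4*u^3 - 13*u^2 - 40*u + 48) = (u - 4)*(u + 4)*(u^3 - 13*u + 12) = (u - 4)*(u - 3)*(u + 4)*(u^2 + 3*u - 4) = (u - 4)*(u - 3)*(u - 1)*(u + 4)*(u + 4)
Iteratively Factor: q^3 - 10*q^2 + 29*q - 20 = (q - 4)*(q^2 - 6*q + 5) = (q - 4)*(q - 1)*(q - 5)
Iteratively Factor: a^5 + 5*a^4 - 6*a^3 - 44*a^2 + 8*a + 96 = (a + 3)*(a^4 + 2*a^3 - 12*a^2 - 8*a + 32) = (a + 3)*(a + 4)*(a^3 - 2*a^2 - 4*a + 8) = (a + 2)*(a + 3)*(a + 4)*(a^2 - 4*a + 4) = (a - 2)*(a + 2)*(a + 3)*(a + 4)*(a - 2)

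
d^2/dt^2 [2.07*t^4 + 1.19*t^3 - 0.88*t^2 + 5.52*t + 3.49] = 24.84*t^2 + 7.14*t - 1.76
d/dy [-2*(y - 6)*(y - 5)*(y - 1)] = -6*y^2 + 48*y - 82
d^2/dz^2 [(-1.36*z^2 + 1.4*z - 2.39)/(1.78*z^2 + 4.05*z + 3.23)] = (-7.105427357601e-15*z^4 + 28.48*z^3 + 1.48024799999999*z^2 - 151.67202*z - 115.927506)/(5.639752*z^6 + 38.49606*z^5 + 118.291146*z^4 + 206.140545*z^3 + 214.651911*z^2 + 126.759735*z + 33.698267)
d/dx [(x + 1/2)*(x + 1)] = 2*x + 3/2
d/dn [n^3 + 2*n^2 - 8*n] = 3*n^2 + 4*n - 8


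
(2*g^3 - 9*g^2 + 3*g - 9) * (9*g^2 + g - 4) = 18*g^5 - 79*g^4 + 10*g^3 - 42*g^2 - 21*g + 36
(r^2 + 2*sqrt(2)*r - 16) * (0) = 0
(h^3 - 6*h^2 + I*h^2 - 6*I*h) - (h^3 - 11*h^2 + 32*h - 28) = 5*h^2 + I*h^2 - 32*h - 6*I*h + 28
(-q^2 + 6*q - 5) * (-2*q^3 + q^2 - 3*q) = 2*q^5 - 13*q^4 + 19*q^3 - 23*q^2 + 15*q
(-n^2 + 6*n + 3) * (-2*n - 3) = 2*n^3 - 9*n^2 - 24*n - 9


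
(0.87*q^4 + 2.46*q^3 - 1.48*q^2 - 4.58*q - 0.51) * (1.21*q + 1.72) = 1.0527*q^5 + 4.473*q^4 + 2.4404*q^3 - 8.0874*q^2 - 8.4947*q - 0.8772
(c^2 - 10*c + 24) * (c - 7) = c^3 - 17*c^2 + 94*c - 168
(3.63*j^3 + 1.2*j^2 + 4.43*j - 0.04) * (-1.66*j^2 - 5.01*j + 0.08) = -6.0258*j^5 - 20.1783*j^4 - 13.0754*j^3 - 22.0319*j^2 + 0.5548*j - 0.0032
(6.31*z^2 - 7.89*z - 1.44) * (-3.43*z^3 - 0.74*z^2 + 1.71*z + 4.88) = -21.6433*z^5 + 22.3933*z^4 + 21.5679*z^3 + 18.3665*z^2 - 40.9656*z - 7.0272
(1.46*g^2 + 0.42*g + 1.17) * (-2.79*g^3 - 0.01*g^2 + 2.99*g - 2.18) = -4.0734*g^5 - 1.1864*g^4 + 1.0969*g^3 - 1.9387*g^2 + 2.5827*g - 2.5506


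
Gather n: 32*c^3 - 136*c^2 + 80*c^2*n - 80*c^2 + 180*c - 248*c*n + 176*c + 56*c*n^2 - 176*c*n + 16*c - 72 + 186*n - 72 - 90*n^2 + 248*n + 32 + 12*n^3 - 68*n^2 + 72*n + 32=32*c^3 - 216*c^2 + 372*c + 12*n^3 + n^2*(56*c - 158) + n*(80*c^2 - 424*c + 506) - 80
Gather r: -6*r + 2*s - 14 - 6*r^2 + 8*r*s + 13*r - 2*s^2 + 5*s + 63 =-6*r^2 + r*(8*s + 7) - 2*s^2 + 7*s + 49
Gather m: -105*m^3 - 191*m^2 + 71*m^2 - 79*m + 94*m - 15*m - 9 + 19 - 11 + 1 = -105*m^3 - 120*m^2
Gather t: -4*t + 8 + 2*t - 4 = 4 - 2*t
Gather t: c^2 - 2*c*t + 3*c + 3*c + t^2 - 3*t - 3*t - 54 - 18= c^2 + 6*c + t^2 + t*(-2*c - 6) - 72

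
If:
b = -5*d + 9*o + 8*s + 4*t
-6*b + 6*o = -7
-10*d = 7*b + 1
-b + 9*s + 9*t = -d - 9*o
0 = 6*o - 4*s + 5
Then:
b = 656/1283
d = -1175/2566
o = -5045/7698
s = 685/2566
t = 1273/2566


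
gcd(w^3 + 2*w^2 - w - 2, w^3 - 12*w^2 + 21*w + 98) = w + 2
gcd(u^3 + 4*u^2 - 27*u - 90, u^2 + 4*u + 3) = u + 3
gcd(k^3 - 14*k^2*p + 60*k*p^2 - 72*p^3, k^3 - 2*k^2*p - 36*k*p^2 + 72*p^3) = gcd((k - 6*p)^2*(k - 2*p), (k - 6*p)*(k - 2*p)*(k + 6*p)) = k^2 - 8*k*p + 12*p^2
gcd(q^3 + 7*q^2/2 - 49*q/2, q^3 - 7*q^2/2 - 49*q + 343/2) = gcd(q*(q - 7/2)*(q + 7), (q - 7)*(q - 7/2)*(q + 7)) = q^2 + 7*q/2 - 49/2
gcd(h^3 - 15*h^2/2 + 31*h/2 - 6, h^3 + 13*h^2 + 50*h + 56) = 1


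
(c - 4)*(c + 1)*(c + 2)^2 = c^4 + c^3 - 12*c^2 - 28*c - 16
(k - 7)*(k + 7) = k^2 - 49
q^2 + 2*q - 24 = (q - 4)*(q + 6)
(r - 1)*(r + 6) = r^2 + 5*r - 6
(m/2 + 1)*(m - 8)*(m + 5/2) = m^3/2 - 7*m^2/4 - 31*m/2 - 20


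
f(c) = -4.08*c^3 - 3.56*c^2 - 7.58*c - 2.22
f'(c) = -12.24*c^2 - 7.12*c - 7.58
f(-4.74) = 388.23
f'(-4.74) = -248.83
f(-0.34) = 0.11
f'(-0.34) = -6.57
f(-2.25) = 43.29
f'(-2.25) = -53.52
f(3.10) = -181.48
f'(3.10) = -147.28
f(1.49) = -34.91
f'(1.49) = -45.36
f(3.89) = -325.74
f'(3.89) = -220.49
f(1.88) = -56.16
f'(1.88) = -64.23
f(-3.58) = 166.49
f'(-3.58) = -138.96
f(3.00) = -167.16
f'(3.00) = -139.10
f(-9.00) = 2751.96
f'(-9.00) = -934.94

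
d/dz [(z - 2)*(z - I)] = 2*z - 2 - I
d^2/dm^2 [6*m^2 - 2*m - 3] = 12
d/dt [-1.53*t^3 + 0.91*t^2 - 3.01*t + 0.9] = -4.59*t^2 + 1.82*t - 3.01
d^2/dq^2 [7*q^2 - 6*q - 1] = 14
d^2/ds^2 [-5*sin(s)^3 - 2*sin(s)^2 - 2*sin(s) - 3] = 45*sin(s)^3 + 8*sin(s)^2 - 28*sin(s) - 4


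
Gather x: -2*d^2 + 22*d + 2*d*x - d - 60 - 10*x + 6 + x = -2*d^2 + 21*d + x*(2*d - 9) - 54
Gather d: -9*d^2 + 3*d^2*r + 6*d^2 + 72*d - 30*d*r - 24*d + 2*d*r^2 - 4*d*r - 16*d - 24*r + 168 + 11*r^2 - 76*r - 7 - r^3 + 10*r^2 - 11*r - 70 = d^2*(3*r - 3) + d*(2*r^2 - 34*r + 32) - r^3 + 21*r^2 - 111*r + 91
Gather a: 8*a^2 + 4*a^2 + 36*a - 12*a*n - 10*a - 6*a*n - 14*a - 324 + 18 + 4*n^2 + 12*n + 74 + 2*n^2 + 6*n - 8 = 12*a^2 + a*(12 - 18*n) + 6*n^2 + 18*n - 240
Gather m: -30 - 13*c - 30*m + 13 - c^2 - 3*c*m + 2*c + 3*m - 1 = -c^2 - 11*c + m*(-3*c - 27) - 18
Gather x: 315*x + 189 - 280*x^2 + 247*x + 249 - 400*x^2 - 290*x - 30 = -680*x^2 + 272*x + 408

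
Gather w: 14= 14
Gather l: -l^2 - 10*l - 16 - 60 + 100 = -l^2 - 10*l + 24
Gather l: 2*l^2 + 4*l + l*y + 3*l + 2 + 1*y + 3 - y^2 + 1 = 2*l^2 + l*(y + 7) - y^2 + y + 6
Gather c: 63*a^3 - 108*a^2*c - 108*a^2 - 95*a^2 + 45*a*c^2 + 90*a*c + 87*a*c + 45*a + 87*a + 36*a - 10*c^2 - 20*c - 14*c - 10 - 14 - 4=63*a^3 - 203*a^2 + 168*a + c^2*(45*a - 10) + c*(-108*a^2 + 177*a - 34) - 28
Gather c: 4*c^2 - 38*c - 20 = 4*c^2 - 38*c - 20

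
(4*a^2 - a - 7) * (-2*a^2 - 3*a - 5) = -8*a^4 - 10*a^3 - 3*a^2 + 26*a + 35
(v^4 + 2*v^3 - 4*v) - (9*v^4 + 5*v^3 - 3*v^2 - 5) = -8*v^4 - 3*v^3 + 3*v^2 - 4*v + 5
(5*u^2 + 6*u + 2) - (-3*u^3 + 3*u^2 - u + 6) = 3*u^3 + 2*u^2 + 7*u - 4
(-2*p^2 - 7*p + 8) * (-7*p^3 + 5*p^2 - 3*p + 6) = 14*p^5 + 39*p^4 - 85*p^3 + 49*p^2 - 66*p + 48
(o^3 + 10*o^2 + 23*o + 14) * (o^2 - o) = o^5 + 9*o^4 + 13*o^3 - 9*o^2 - 14*o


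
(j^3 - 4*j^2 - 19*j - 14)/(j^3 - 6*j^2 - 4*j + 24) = (j^2 - 6*j - 7)/(j^2 - 8*j + 12)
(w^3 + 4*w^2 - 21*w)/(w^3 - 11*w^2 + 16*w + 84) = w*(w^2 + 4*w - 21)/(w^3 - 11*w^2 + 16*w + 84)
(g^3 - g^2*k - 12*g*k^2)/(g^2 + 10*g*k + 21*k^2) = g*(g - 4*k)/(g + 7*k)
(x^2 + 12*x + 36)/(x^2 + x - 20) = (x^2 + 12*x + 36)/(x^2 + x - 20)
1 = 1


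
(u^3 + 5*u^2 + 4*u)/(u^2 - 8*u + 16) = u*(u^2 + 5*u + 4)/(u^2 - 8*u + 16)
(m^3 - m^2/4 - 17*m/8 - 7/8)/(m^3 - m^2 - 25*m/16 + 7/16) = 2*(2*m + 1)/(4*m - 1)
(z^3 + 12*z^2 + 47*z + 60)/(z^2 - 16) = (z^2 + 8*z + 15)/(z - 4)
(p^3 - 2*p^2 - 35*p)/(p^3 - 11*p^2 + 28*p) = (p + 5)/(p - 4)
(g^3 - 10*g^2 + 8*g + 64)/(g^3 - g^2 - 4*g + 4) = (g^2 - 12*g + 32)/(g^2 - 3*g + 2)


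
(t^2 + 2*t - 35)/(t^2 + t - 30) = (t + 7)/(t + 6)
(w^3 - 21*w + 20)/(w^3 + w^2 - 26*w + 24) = (w + 5)/(w + 6)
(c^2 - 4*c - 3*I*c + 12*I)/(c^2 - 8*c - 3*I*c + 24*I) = (c - 4)/(c - 8)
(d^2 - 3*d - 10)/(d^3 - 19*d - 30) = 1/(d + 3)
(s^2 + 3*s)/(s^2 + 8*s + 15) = s/(s + 5)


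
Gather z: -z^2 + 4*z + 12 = -z^2 + 4*z + 12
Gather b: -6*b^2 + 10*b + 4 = -6*b^2 + 10*b + 4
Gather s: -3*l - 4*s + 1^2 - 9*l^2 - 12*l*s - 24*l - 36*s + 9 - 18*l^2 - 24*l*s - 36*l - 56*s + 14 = -27*l^2 - 63*l + s*(-36*l - 96) + 24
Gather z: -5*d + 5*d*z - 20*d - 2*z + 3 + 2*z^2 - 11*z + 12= -25*d + 2*z^2 + z*(5*d - 13) + 15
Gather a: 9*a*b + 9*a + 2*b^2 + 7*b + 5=a*(9*b + 9) + 2*b^2 + 7*b + 5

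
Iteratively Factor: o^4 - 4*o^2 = (o + 2)*(o^3 - 2*o^2) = o*(o + 2)*(o^2 - 2*o) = o*(o - 2)*(o + 2)*(o)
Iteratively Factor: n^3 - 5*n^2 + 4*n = (n)*(n^2 - 5*n + 4) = n*(n - 4)*(n - 1)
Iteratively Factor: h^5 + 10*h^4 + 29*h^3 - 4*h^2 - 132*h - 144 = (h + 3)*(h^4 + 7*h^3 + 8*h^2 - 28*h - 48) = (h + 2)*(h + 3)*(h^3 + 5*h^2 - 2*h - 24) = (h - 2)*(h + 2)*(h + 3)*(h^2 + 7*h + 12) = (h - 2)*(h + 2)*(h + 3)^2*(h + 4)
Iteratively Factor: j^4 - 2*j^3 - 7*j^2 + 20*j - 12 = (j - 1)*(j^3 - j^2 - 8*j + 12) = (j - 2)*(j - 1)*(j^2 + j - 6) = (j - 2)*(j - 1)*(j + 3)*(j - 2)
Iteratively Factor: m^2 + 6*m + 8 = (m + 4)*(m + 2)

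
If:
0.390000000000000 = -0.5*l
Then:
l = -0.78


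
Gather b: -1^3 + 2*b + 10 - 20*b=9 - 18*b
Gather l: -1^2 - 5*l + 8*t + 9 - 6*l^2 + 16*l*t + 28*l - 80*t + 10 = -6*l^2 + l*(16*t + 23) - 72*t + 18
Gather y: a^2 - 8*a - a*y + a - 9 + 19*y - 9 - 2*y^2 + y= a^2 - 7*a - 2*y^2 + y*(20 - a) - 18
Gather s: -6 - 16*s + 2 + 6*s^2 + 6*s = 6*s^2 - 10*s - 4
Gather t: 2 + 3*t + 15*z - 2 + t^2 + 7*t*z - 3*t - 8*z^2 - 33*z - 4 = t^2 + 7*t*z - 8*z^2 - 18*z - 4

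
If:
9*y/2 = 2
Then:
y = 4/9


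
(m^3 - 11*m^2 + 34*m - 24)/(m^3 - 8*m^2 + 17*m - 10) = (m^2 - 10*m + 24)/(m^2 - 7*m + 10)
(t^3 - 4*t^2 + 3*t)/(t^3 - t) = (t - 3)/(t + 1)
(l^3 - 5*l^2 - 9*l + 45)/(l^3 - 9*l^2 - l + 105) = (l - 3)/(l - 7)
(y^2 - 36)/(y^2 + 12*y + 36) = (y - 6)/(y + 6)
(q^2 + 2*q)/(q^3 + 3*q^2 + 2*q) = 1/(q + 1)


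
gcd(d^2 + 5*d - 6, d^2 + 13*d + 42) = d + 6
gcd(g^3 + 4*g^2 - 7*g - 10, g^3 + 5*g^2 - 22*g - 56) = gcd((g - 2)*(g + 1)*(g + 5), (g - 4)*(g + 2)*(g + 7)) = 1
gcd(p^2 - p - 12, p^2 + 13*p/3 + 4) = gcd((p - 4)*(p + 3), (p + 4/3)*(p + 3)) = p + 3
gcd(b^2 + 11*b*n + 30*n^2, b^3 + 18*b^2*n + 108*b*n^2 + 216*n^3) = b + 6*n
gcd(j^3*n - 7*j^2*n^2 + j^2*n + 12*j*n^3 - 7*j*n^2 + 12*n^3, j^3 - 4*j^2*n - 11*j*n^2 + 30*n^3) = 1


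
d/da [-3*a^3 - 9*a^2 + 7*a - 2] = -9*a^2 - 18*a + 7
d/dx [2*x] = 2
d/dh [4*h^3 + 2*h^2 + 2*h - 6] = 12*h^2 + 4*h + 2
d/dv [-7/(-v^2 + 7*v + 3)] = 7*(7 - 2*v)/(-v^2 + 7*v + 3)^2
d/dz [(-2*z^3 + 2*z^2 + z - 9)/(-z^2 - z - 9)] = (2*z^4 + 4*z^3 + 53*z^2 - 54*z - 18)/(z^4 + 2*z^3 + 19*z^2 + 18*z + 81)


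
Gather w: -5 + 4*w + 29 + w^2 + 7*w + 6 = w^2 + 11*w + 30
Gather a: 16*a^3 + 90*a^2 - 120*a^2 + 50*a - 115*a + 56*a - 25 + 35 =16*a^3 - 30*a^2 - 9*a + 10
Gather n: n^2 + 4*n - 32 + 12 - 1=n^2 + 4*n - 21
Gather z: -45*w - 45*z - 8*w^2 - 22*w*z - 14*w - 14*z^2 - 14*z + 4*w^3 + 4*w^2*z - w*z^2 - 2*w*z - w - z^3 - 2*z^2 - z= 4*w^3 - 8*w^2 - 60*w - z^3 + z^2*(-w - 16) + z*(4*w^2 - 24*w - 60)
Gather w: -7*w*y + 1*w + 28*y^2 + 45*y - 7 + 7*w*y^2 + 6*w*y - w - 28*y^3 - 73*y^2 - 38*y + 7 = w*(7*y^2 - y) - 28*y^3 - 45*y^2 + 7*y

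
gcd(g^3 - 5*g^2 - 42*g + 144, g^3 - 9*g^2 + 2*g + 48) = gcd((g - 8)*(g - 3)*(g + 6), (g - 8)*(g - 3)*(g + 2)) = g^2 - 11*g + 24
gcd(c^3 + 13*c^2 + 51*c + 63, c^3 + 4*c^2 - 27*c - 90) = c + 3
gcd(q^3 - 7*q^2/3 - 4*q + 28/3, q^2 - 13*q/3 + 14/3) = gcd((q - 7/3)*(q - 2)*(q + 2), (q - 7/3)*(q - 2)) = q^2 - 13*q/3 + 14/3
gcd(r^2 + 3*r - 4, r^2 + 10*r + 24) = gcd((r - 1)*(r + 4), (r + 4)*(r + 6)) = r + 4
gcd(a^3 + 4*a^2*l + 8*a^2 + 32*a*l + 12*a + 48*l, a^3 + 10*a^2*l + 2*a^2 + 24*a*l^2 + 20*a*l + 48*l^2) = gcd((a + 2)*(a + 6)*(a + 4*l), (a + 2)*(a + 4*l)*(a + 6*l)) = a^2 + 4*a*l + 2*a + 8*l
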